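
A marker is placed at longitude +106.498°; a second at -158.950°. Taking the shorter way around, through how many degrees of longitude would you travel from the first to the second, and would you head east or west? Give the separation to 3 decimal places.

Raw difference: -158.950 − 106.498 = -265.448°.
Normalise into (−180°, 180°]: -265.448° + 360° = 94.552°.
Positive ⇒ the second point lies to the east; separation 94.552°.

94.552° east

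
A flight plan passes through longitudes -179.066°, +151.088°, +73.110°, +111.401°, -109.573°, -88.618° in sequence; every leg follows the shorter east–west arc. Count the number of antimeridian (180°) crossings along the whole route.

Leg 1: -179.066° → +151.088°, shortest Δλ = -29.846° (west) — crosses 180°.
Leg 2: +151.088° → +73.110°, shortest Δλ = -77.978° (west) — does not cross 180°.
Leg 3: +73.110° → +111.401°, shortest Δλ = 38.291° (east) — does not cross 180°.
Leg 4: +111.401° → -109.573°, shortest Δλ = 139.026° (east) — crosses 180°.
Leg 5: -109.573° → -88.618°, shortest Δλ = 20.955° (east) — does not cross 180°.
Total crossings: 2.

2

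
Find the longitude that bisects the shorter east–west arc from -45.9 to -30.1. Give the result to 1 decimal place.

-38.0°

Signed shortest Δλ from -45.9° to -30.1° is +15.8°.
Midpoint longitude = -45.9° + (+15.8°)/2 = -45.9° + 7.9° = -38.0°.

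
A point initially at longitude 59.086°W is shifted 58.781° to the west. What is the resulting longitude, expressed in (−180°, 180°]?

Start at -59.086°; shift −58.781° → -117.867°.
-117.867° already lies in (−180°, 180°].

117.867°W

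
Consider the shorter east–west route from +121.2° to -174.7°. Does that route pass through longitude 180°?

Naïve |-174.7 − 121.2| = 295.9° > 180°, so the shorter arc goes the other way round — across 180°.
Signed shortest Δλ = ((-174.7 − 121.2 + 180) mod 360) − 180 = 64.1°.
Going east by 64.1° from +121.2° passes through 180° before reaching -174.7°.

Yes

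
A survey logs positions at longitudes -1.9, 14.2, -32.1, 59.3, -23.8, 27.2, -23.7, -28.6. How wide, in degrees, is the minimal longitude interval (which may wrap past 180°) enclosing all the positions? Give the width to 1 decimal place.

91.4°

Sort the longitudes: -32.1°, -28.6°, -23.8°, -23.7°, -1.9°, +14.2°, +27.2°, +59.3°.
Eastward gaps between consecutive values (wrapping around): 3.5°, 4.8°, 0.1°, 21.8°, 16.1°, 13.0°, 32.1°, 268.6°.
Largest gap = 268.6° ⇒ minimal covering band is its complement: 360° − 268.6° = 91.4°.
Band runs from -32.1° eastward to +59.3°.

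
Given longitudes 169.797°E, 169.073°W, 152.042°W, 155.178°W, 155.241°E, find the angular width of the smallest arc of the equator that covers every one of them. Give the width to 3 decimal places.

52.717°

Sort the longitudes: -169.073°, -155.178°, -152.042°, +155.241°, +169.797°.
Eastward gaps between consecutive values (wrapping around): 13.895°, 3.136°, 307.283°, 14.556°, 21.130°.
Largest gap = 307.283° ⇒ minimal covering band is its complement: 360° − 307.283° = 52.717°.
Band runs from +155.241° eastward to -152.042°, crossing the antimeridian.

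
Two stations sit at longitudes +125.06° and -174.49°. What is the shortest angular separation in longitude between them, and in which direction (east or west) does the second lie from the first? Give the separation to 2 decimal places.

60.45° east

Raw difference: -174.49 − 125.06 = -299.55°.
Normalise into (−180°, 180°]: -299.55° + 360° = 60.45°.
Positive ⇒ the second point lies to the east; separation 60.45°.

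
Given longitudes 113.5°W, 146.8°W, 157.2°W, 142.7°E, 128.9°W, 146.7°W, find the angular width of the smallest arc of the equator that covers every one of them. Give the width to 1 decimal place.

Sort the longitudes: -157.2°, -146.8°, -146.7°, -128.9°, -113.5°, +142.7°.
Eastward gaps between consecutive values (wrapping around): 10.4°, 0.1°, 17.8°, 15.4°, 256.2°, 60.1°.
Largest gap = 256.2° ⇒ minimal covering band is its complement: 360° − 256.2° = 103.8°.
Band runs from +142.7° eastward to -113.5°, crossing the antimeridian.

103.8°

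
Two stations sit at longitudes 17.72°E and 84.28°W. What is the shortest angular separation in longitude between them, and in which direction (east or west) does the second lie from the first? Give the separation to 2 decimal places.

102.00° west

Raw difference: -84.28 − 17.72 = -102.0°.
Normalise into (−180°, 180°]: -102.0° stays -102.0°.
Negative ⇒ the second point lies to the west; separation 102.00°.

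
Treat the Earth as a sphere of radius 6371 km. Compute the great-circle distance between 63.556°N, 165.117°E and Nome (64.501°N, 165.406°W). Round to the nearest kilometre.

1426 km

Δλ = -165.406 − 165.117 = -330.523°; wrapped into (−180°, 180°]: 29.477°.
Δφ = 64.501 − 63.556 = 0.945°.
a = sin²(Δφ/2) + cos φ₁ · cos φ₂ · sin²(Δλ/2) = 0.012476.
c = 2·atan2(√a, √(1−a)) = 0.22386 rad → d = 6371·c ≈ 1426.21 km.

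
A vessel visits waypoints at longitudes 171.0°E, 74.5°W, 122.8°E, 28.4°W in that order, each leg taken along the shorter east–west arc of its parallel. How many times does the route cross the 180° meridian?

2

Leg 1: +171.0° → -74.5°, shortest Δλ = 114.5° (east) — crosses 180°.
Leg 2: -74.5° → +122.8°, shortest Δλ = -162.7° (west) — crosses 180°.
Leg 3: +122.8° → -28.4°, shortest Δλ = -151.2° (west) — does not cross 180°.
Total crossings: 2.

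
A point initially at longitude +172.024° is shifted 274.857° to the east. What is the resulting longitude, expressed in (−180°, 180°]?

+86.881°

Start at +172.024°; shift +274.857° → +446.881°.
+446.881° lies outside (−180°, 180°]; subtract 360° → +86.881°.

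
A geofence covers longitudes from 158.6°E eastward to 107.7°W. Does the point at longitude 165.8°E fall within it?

Yes

Band width going east from +158.6° to -107.7°: ((-107.7 − 158.6) mod 360) = 93.7°.
Offset of +165.8° east of the west edge: ((165.8 − 158.6) mod 360) = 7.2°.
7.2° ≤ 93.7° ⇒ inside.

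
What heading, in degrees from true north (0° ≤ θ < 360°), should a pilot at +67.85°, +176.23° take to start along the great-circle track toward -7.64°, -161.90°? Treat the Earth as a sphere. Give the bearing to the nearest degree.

158°

Δλ = -161.90 − 176.23 = -338.13°; wrapped into (−180°, 180°]: 21.87°.
θ = atan2( sin Δλ · cos φ₂ , cos φ₁ · sin φ₂ − sin φ₁ · cos φ₂ · cos Δλ )
  = atan2(0.36920, -0.90204) = 157.741° → normalised to [0°, 360°): 157.741°.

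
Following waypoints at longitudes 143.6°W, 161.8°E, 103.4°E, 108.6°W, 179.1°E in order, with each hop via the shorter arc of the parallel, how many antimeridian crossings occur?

3

Leg 1: -143.6° → +161.8°, shortest Δλ = -54.6° (west) — crosses 180°.
Leg 2: +161.8° → +103.4°, shortest Δλ = -58.4° (west) — does not cross 180°.
Leg 3: +103.4° → -108.6°, shortest Δλ = 148.0° (east) — crosses 180°.
Leg 4: -108.6° → +179.1°, shortest Δλ = -72.3° (west) — crosses 180°.
Total crossings: 3.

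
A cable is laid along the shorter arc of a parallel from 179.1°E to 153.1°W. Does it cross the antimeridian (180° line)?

Naïve |-153.1 − 179.1| = 332.2° > 180°, so the shorter arc goes the other way round — across 180°.
Signed shortest Δλ = ((-153.1 − 179.1 + 180) mod 360) − 180 = 27.8°.
Going east by 27.8° from +179.1° passes through 180° before reaching -153.1°.

Yes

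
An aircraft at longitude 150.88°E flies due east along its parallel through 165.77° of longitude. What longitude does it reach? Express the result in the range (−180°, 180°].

Start at +150.88°; shift +165.77° → +316.65°.
+316.65° lies outside (−180°, 180°]; subtract 360° → -43.35°.

43.35°W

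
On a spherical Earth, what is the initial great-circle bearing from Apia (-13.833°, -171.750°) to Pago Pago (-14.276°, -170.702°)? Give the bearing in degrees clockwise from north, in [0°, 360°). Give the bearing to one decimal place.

Δλ = -170.702 − -171.750 = 1.048°.
θ = atan2( sin Δλ · cos φ₂ , cos φ₁ · sin φ₂ − sin φ₁ · cos φ₂ · cos Δλ )
  = atan2(0.01773, -0.00777) = 113.672° → normalised to [0°, 360°): 113.672°.

113.7°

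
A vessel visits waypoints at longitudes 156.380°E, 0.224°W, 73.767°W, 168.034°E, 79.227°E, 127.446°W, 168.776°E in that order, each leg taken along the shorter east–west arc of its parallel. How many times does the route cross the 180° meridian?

3

Leg 1: +156.380° → -0.224°, shortest Δλ = -156.604° (west) — does not cross 180°.
Leg 2: -0.224° → -73.767°, shortest Δλ = -73.543° (west) — does not cross 180°.
Leg 3: -73.767° → +168.034°, shortest Δλ = -118.199° (west) — crosses 180°.
Leg 4: +168.034° → +79.227°, shortest Δλ = -88.807° (west) — does not cross 180°.
Leg 5: +79.227° → -127.446°, shortest Δλ = 153.327° (east) — crosses 180°.
Leg 6: -127.446° → +168.776°, shortest Δλ = -63.778° (west) — crosses 180°.
Total crossings: 3.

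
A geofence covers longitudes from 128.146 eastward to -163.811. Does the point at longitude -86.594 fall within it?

No

Band width going east from +128.146° to -163.811°: ((-163.811 − 128.146) mod 360) = 68.043°.
Offset of -86.594° east of the west edge: ((-86.594 − 128.146) mod 360) = 145.260°.
145.260° > 68.043° ⇒ outside.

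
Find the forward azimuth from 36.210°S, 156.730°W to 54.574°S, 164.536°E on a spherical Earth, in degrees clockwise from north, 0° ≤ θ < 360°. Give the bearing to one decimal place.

Δλ = 164.536 − -156.730 = 321.266°; wrapped into (−180°, 180°]: -38.734°.
θ = atan2( sin Δλ · cos φ₂ , cos φ₁ · sin φ₂ − sin φ₁ · cos φ₂ · cos Δλ )
  = atan2(-0.36269, -0.39037) = -137.105° → normalised to [0°, 360°): 222.895°.

222.9°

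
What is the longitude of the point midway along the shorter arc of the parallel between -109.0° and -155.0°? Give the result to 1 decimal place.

Signed shortest Δλ from -109.0° to -155.0° is -46.0°.
Midpoint longitude = -109.0° + (-46.0°)/2 = -109.0° − 23.0° = -132.0°.

-132.0°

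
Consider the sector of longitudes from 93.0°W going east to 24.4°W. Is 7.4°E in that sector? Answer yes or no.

No

Band width going east from -93.0° to -24.4°: ((-24.4 − -93.0) mod 360) = 68.6°.
Offset of +7.4° east of the west edge: ((7.4 − -93.0) mod 360) = 100.4°.
100.4° > 68.6° ⇒ outside.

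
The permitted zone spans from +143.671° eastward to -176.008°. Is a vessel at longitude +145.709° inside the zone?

Band width going east from +143.671° to -176.008°: ((-176.008 − 143.671) mod 360) = 40.321°.
Offset of +145.709° east of the west edge: ((145.709 − 143.671) mod 360) = 2.038°.
2.038° ≤ 40.321° ⇒ inside.

Yes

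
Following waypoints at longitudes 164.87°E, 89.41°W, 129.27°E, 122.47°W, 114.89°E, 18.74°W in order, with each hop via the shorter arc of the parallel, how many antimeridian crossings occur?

Leg 1: +164.87° → -89.41°, shortest Δλ = 105.72° (east) — crosses 180°.
Leg 2: -89.41° → +129.27°, shortest Δλ = -141.32° (west) — crosses 180°.
Leg 3: +129.27° → -122.47°, shortest Δλ = 108.26° (east) — crosses 180°.
Leg 4: -122.47° → +114.89°, shortest Δλ = -122.64° (west) — crosses 180°.
Leg 5: +114.89° → -18.74°, shortest Δλ = -133.63° (west) — does not cross 180°.
Total crossings: 4.

4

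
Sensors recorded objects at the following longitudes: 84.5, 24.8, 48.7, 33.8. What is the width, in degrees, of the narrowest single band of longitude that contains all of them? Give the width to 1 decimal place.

Sort the longitudes: +24.8°, +33.8°, +48.7°, +84.5°.
Eastward gaps between consecutive values (wrapping around): 9.0°, 14.9°, 35.8°, 300.3°.
Largest gap = 300.3° ⇒ minimal covering band is its complement: 360° − 300.3° = 59.7°.
Band runs from +24.8° eastward to +84.5°.

59.7°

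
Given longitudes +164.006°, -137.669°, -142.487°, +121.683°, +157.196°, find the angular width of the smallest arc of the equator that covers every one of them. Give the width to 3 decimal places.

100.648°

Sort the longitudes: -142.487°, -137.669°, +121.683°, +157.196°, +164.006°.
Eastward gaps between consecutive values (wrapping around): 4.818°, 259.352°, 35.513°, 6.810°, 53.507°.
Largest gap = 259.352° ⇒ minimal covering band is its complement: 360° − 259.352° = 100.648°.
Band runs from +121.683° eastward to -137.669°, crossing the antimeridian.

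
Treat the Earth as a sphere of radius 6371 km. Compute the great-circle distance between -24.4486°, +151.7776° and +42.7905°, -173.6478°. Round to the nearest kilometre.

Δλ = -173.6478 − 151.7776 = -325.4254°; wrapped into (−180°, 180°]: 34.5746°.
Δφ = 42.7905 − -24.4486 = 67.2391°.
a = sin²(Δφ/2) + cos φ₁ · cos φ₂ · sin²(Δλ/2) = 0.365549.
c = 2·atan2(√a, √(1−a)) = 1.29854 rad → d = 6371·c ≈ 8273.02 km.

8273 km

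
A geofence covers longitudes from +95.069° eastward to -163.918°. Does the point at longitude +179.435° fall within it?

Band width going east from +95.069° to -163.918°: ((-163.918 − 95.069) mod 360) = 101.013°.
Offset of +179.435° east of the west edge: ((179.435 − 95.069) mod 360) = 84.366°.
84.366° ≤ 101.013° ⇒ inside.

Yes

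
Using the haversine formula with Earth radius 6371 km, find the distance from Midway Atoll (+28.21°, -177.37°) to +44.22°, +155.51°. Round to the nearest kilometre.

Δλ = 155.51 − -177.37 = 332.88°; wrapped into (−180°, 180°]: -27.12°.
Δφ = 44.22 − 28.21 = 16.01°.
a = sin²(Δφ/2) + cos φ₁ · cos φ₂ · sin²(Δλ/2) = 0.054111.
c = 2·atan2(√a, √(1−a)) = 0.46954 rad → d = 6371·c ≈ 2991.42 km.

2991 km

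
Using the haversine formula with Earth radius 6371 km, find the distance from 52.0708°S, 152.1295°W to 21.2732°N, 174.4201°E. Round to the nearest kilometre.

8778 km

Δλ = 174.4201 − -152.1295 = 326.5496°; wrapped into (−180°, 180°]: -33.4504°.
Δφ = 21.2732 − -52.0708 = 73.3440°.
a = sin²(Δφ/2) + cos φ₁ · cos φ₂ · sin²(Δλ/2) = 0.404126.
c = 2·atan2(√a, √(1−a)) = 1.37785 rad → d = 6371·c ≈ 8778.31 km.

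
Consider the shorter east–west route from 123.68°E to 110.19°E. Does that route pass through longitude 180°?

No

Signed shortest Δλ = ((110.19 − 123.68 + 180) mod 360) − 180 = -13.49°.
Going west by 13.49° from +123.68° reaches +110.19° without touching 180°.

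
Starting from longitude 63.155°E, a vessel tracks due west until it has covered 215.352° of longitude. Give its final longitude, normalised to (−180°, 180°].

152.197°W

Start at +63.155°; shift −215.352° → -152.197°.
-152.197° already lies in (−180°, 180°].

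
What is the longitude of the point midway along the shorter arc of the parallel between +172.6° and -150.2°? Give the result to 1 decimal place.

-168.8°

Signed shortest Δλ from +172.6° to -150.2° is +37.2°.
Midpoint longitude = +172.6° + (+37.2°)/2 = +172.6° + 18.6° = +191.2°.
Normalise into (−180°, 180°]: -168.8°.
(The naïve average (+172.6 + -150.2)/2 = 11.2° is on the wrong side of the globe.)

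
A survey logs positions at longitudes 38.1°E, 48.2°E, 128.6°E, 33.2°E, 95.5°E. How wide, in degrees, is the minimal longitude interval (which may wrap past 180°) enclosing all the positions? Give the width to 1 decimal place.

95.4°

Sort the longitudes: +33.2°, +38.1°, +48.2°, +95.5°, +128.6°.
Eastward gaps between consecutive values (wrapping around): 4.9°, 10.1°, 47.3°, 33.1°, 264.6°.
Largest gap = 264.6° ⇒ minimal covering band is its complement: 360° − 264.6° = 95.4°.
Band runs from +33.2° eastward to +128.6°.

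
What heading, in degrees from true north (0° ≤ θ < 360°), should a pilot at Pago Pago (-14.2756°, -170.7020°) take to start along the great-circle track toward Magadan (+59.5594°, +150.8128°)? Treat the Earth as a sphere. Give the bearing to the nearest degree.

341°

Δλ = 150.8128 − -170.7020 = 321.5148°; wrapped into (−180°, 180°]: -38.4852°.
θ = atan2( sin Δλ · cos φ₂ , cos φ₁ · sin φ₂ − sin φ₁ · cos φ₂ · cos Δλ )
  = atan2(-0.31529, 0.93332) = -18.666° → normalised to [0°, 360°): 341.334°.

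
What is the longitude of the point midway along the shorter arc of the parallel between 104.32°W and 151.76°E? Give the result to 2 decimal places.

Signed shortest Δλ from -104.32° to +151.76° is -103.92°.
Midpoint longitude = -104.32° + (-103.92°)/2 = -104.32° − 51.96° = -156.28°.
(The naïve average (-104.32 + +151.76)/2 = 23.72° is on the wrong side of the globe.)

156.28°W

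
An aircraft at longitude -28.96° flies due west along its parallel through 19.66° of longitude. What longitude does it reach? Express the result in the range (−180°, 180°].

Start at -28.96°; shift −19.66° → -48.62°.
-48.62° already lies in (−180°, 180°].

-48.62°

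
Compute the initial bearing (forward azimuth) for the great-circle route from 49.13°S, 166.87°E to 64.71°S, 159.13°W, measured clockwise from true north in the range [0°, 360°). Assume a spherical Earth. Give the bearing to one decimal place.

Δλ = -159.13 − 166.87 = -326.00°; wrapped into (−180°, 180°]: 34.00°.
θ = atan2( sin Δλ · cos φ₂ , cos φ₁ · sin φ₂ − sin φ₁ · cos φ₂ · cos Δλ )
  = atan2(0.23889, -0.32381) = 143.583° → normalised to [0°, 360°): 143.583°.

143.6°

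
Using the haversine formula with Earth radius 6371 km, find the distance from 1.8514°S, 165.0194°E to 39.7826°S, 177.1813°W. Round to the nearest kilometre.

4585 km

Δλ = -177.1813 − 165.0194 = -342.2007°; wrapped into (−180°, 180°]: 17.7993°.
Δφ = -39.7826 − -1.8514 = -37.9312°.
a = sin²(Δφ/2) + cos φ₁ · cos φ₂ · sin²(Δλ/2) = 0.124008.
c = 2·atan2(√a, √(1−a)) = 0.71973 rad → d = 6371·c ≈ 4585.40 km.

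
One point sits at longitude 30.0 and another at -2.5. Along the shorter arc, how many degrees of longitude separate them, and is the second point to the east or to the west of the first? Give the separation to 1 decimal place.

Raw difference: -2.5 − 30.0 = -32.5°.
Normalise into (−180°, 180°]: -32.5° stays -32.5°.
Negative ⇒ the second point lies to the west; separation 32.5°.

32.5° west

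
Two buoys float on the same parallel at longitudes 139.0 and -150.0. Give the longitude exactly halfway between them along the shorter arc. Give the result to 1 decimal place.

Signed shortest Δλ from +139.0° to -150.0° is +71.0°.
Midpoint longitude = +139.0° + (+71.0°)/2 = +139.0° + 35.5° = +174.5°.
(The naïve average (+139.0 + -150.0)/2 = -5.5° is on the wrong side of the globe.)

+174.5°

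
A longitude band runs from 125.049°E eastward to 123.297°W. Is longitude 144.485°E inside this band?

Band width going east from +125.049° to -123.297°: ((-123.297 − 125.049) mod 360) = 111.654°.
Offset of +144.485° east of the west edge: ((144.485 − 125.049) mod 360) = 19.436°.
19.436° ≤ 111.654° ⇒ inside.

Yes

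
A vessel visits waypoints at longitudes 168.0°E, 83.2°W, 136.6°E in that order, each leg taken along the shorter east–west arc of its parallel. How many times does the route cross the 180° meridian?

Leg 1: +168.0° → -83.2°, shortest Δλ = 108.8° (east) — crosses 180°.
Leg 2: -83.2° → +136.6°, shortest Δλ = -140.2° (west) — crosses 180°.
Total crossings: 2.

2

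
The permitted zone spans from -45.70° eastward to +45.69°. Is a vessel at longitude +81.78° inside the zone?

Band width going east from -45.70° to +45.69°: ((45.69 − -45.70) mod 360) = 91.39°.
Offset of +81.78° east of the west edge: ((81.78 − -45.70) mod 360) = 127.48°.
127.48° > 91.39° ⇒ outside.

No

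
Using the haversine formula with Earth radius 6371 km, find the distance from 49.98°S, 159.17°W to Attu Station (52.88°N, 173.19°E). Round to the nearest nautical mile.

6333 nmi

Δλ = 173.19 − -159.17 = 332.36°; wrapped into (−180°, 180°]: -27.64°.
Δφ = 52.88 − -49.98 = 102.86°.
a = sin²(Δφ/2) + cos φ₁ · cos φ₂ · sin²(Δλ/2) = 0.633428.
c = 2·atan2(√a, √(1−a)) = 1.84093 rad → d = 6371·c ≈ 11728.54 km ≈ 6332.91 nmi.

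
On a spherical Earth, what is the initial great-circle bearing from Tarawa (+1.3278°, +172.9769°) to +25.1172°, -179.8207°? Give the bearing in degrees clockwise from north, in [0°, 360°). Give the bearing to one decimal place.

15.7°

Δλ = -179.8207 − 172.9769 = -352.7976°; wrapped into (−180°, 180°]: 7.2024°.
θ = atan2( sin Δλ · cos φ₂ , cos φ₁ · sin φ₂ − sin φ₁ · cos φ₂ · cos Δλ )
  = atan2(0.11352, 0.40354) = 15.712° → normalised to [0°, 360°): 15.712°.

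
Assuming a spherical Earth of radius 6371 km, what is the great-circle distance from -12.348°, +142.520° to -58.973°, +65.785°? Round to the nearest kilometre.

8074 km

Δλ = 65.785 − 142.520 = -76.735°.
Δφ = -58.973 − -12.348 = -46.625°.
a = sin²(Δφ/2) + cos φ₁ · cos φ₂ · sin²(Δλ/2) = 0.350606.
c = 2·atan2(√a, √(1−a)) = 1.26737 rad → d = 6371·c ≈ 8074.44 km.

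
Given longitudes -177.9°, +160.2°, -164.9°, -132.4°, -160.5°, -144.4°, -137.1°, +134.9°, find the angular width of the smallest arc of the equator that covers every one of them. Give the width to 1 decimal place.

Sort the longitudes: -177.9°, -164.9°, -160.5°, -144.4°, -137.1°, -132.4°, +134.9°, +160.2°.
Eastward gaps between consecutive values (wrapping around): 13.0°, 4.4°, 16.1°, 7.3°, 4.7°, 267.3°, 25.3°, 21.9°.
Largest gap = 267.3° ⇒ minimal covering band is its complement: 360° − 267.3° = 92.7°.
Band runs from +134.9° eastward to -132.4°, crossing the antimeridian.

92.7°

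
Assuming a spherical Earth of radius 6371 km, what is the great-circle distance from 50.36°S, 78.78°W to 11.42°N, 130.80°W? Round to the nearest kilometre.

Δλ = -130.80 − -78.78 = -52.02°.
Δφ = 11.42 − -50.36 = 61.78°.
a = sin²(Δφ/2) + cos φ₁ · cos φ₂ · sin²(Δλ/2) = 0.383826.
c = 2·atan2(√a, √(1−a)) = 1.33631 rad → d = 6371·c ≈ 8513.61 km.

8514 km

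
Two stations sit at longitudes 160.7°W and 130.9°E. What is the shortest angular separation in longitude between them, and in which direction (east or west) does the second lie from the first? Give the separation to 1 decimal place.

Raw difference: 130.9 − -160.7 = 291.6°.
Normalise into (−180°, 180°]: 291.6° − 360° = -68.4°.
Negative ⇒ the second point lies to the west; separation 68.4°.

68.4° west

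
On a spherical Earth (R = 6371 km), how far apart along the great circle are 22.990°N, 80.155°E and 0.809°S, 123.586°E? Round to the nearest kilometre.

5390 km

Δλ = 123.586 − 80.155 = 43.431°.
Δφ = -0.809 − 22.990 = -23.799°.
a = sin²(Δφ/2) + cos φ₁ · cos φ₂ · sin²(Δλ/2) = 0.168529.
c = 2·atan2(√a, √(1−a)) = 0.84606 rad → d = 6371·c ≈ 5390.22 km.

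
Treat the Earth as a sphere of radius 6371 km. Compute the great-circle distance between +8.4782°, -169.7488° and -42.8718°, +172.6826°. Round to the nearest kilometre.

5981 km

Δλ = 172.6826 − -169.7488 = 342.4314°; wrapped into (−180°, 180°]: -17.5686°.
Δφ = -42.8718 − 8.4782 = -51.3500°.
a = sin²(Δφ/2) + cos φ₁ · cos φ₂ · sin²(Δλ/2) = 0.204625.
c = 2·atan2(√a, √(1−a)) = 0.93881 rad → d = 6371·c ≈ 5981.14 km.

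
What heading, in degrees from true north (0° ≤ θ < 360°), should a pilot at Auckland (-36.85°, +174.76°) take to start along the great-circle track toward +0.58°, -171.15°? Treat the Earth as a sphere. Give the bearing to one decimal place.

Δλ = -171.15 − 174.76 = -345.91°; wrapped into (−180°, 180°]: 14.09°.
θ = atan2( sin Δλ · cos φ₂ , cos φ₁ · sin φ₂ − sin φ₁ · cos φ₂ · cos Δλ )
  = atan2(0.24343, 0.58975) = 22.430° → normalised to [0°, 360°): 22.430°.

22.4°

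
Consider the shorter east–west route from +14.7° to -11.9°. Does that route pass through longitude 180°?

No

Signed shortest Δλ = ((-11.9 − 14.7 + 180) mod 360) − 180 = -26.6°.
Going west by 26.6° from +14.7° reaches -11.9° without touching 180°.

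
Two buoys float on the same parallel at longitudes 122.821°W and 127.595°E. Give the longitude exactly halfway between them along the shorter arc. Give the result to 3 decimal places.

177.613°W

Signed shortest Δλ from -122.821° to +127.595° is -109.584°.
Midpoint longitude = -122.821° + (-109.584°)/2 = -122.821° − 54.792° = -177.613°.
(The naïve average (-122.821 + +127.595)/2 = 2.387° is on the wrong side of the globe.)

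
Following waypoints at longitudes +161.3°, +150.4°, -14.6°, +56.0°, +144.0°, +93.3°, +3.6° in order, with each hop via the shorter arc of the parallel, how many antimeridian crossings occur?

0

Leg 1: +161.3° → +150.4°, shortest Δλ = -10.9° (west) — does not cross 180°.
Leg 2: +150.4° → -14.6°, shortest Δλ = -165.0° (west) — does not cross 180°.
Leg 3: -14.6° → +56.0°, shortest Δλ = 70.6° (east) — does not cross 180°.
Leg 4: +56.0° → +144.0°, shortest Δλ = 88.0° (east) — does not cross 180°.
Leg 5: +144.0° → +93.3°, shortest Δλ = -50.7° (west) — does not cross 180°.
Leg 6: +93.3° → +3.6°, shortest Δλ = -89.7° (west) — does not cross 180°.
Total crossings: 0.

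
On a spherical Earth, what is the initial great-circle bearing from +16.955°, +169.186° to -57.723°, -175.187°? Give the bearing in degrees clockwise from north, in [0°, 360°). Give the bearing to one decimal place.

171.5°

Δλ = -175.187 − 169.186 = -344.373°; wrapped into (−180°, 180°]: 15.627°.
θ = atan2( sin Δλ · cos φ₂ , cos φ₁ · sin φ₂ − sin φ₁ · cos φ₂ · cos Δλ )
  = atan2(0.14385, -0.95870) = 171.467° → normalised to [0°, 360°): 171.467°.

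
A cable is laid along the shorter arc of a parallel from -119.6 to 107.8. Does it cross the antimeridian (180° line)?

Yes

Naïve |107.8 − -119.6| = 227.4° > 180°, so the shorter arc goes the other way round — across 180°.
Signed shortest Δλ = ((107.8 − -119.6 + 180) mod 360) − 180 = -132.6°.
Going west by 132.6° from -119.6° passes through 180° before reaching +107.8°.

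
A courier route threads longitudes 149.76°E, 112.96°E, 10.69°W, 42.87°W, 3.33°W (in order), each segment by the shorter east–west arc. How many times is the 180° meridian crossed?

0

Leg 1: +149.76° → +112.96°, shortest Δλ = -36.8° (west) — does not cross 180°.
Leg 2: +112.96° → -10.69°, shortest Δλ = -123.65° (west) — does not cross 180°.
Leg 3: -10.69° → -42.87°, shortest Δλ = -32.18° (west) — does not cross 180°.
Leg 4: -42.87° → -3.33°, shortest Δλ = 39.54° (east) — does not cross 180°.
Total crossings: 0.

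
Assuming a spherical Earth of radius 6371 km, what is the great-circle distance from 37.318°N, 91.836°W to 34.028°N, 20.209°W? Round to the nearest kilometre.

Δλ = -20.209 − -91.836 = 71.627°.
Δφ = 34.028 − 37.318 = -3.290°.
a = sin²(Δφ/2) + cos φ₁ · cos φ₂ · sin²(Δλ/2) = 0.226500.
c = 2·atan2(√a, √(1−a)) = 0.99202 rad → d = 6371·c ≈ 6320.16 km.

6320 km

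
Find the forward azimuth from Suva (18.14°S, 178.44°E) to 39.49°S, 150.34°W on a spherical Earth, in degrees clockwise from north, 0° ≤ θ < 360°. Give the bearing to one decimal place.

134.9°

Δλ = -150.34 − 178.44 = -328.78°; wrapped into (−180°, 180°]: 31.22°.
θ = atan2( sin Δλ · cos φ₂ , cos φ₁ · sin φ₂ − sin φ₁ · cos φ₂ · cos Δλ )
  = atan2(0.40001, -0.39886) = 134.917° → normalised to [0°, 360°): 134.917°.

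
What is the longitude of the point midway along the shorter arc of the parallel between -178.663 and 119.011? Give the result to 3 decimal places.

Signed shortest Δλ from -178.663° to +119.011° is -62.326°.
Midpoint longitude = -178.663° + (-62.326°)/2 = -178.663° − 31.163° = -209.826°.
Normalise into (−180°, 180°]: +150.174°.
(The naïve average (-178.663 + +119.011)/2 = -29.826° is on the wrong side of the globe.)

+150.174°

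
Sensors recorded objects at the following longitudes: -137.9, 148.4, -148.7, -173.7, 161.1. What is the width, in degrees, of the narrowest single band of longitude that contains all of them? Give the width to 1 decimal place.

73.7°

Sort the longitudes: -173.7°, -148.7°, -137.9°, +148.4°, +161.1°.
Eastward gaps between consecutive values (wrapping around): 25.0°, 10.8°, 286.3°, 12.7°, 25.2°.
Largest gap = 286.3° ⇒ minimal covering band is its complement: 360° − 286.3° = 73.7°.
Band runs from +148.4° eastward to -137.9°, crossing the antimeridian.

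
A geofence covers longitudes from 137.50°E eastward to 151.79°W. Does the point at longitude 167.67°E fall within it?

Band width going east from +137.50° to -151.79°: ((-151.79 − 137.50) mod 360) = 70.71°.
Offset of +167.67° east of the west edge: ((167.67 − 137.50) mod 360) = 30.17°.
30.17° ≤ 70.71° ⇒ inside.

Yes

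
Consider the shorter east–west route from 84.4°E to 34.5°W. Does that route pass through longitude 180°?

No

Signed shortest Δλ = ((-34.5 − 84.4 + 180) mod 360) − 180 = -118.9°.
Going west by 118.9° from +84.4° reaches -34.5° without touching 180°.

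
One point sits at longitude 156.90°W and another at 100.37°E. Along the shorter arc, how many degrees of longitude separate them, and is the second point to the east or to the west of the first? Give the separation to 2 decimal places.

Raw difference: 100.37 − -156.90 = 257.27°.
Normalise into (−180°, 180°]: 257.27° − 360° = -102.73°.
Negative ⇒ the second point lies to the west; separation 102.73°.

102.73° west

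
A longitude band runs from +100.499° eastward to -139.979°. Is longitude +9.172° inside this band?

No

Band width going east from +100.499° to -139.979°: ((-139.979 − 100.499) mod 360) = 119.522°.
Offset of +9.172° east of the west edge: ((9.172 − 100.499) mod 360) = 268.673°.
268.673° > 119.522° ⇒ outside.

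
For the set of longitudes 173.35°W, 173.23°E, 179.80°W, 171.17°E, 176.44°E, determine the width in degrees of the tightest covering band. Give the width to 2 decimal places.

15.48°

Sort the longitudes: -179.80°, -173.35°, +171.17°, +173.23°, +176.44°.
Eastward gaps between consecutive values (wrapping around): 6.45°, 344.52°, 2.06°, 3.21°, 3.76°.
Largest gap = 344.52° ⇒ minimal covering band is its complement: 360° − 344.52° = 15.48°.
Band runs from +171.17° eastward to -173.35°, crossing the antimeridian.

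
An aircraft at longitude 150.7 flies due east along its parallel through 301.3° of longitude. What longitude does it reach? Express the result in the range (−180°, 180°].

Start at +150.7°; shift +301.3° → +452.0°.
+452.0° lies outside (−180°, 180°]; subtract 360° → +92.0°.

+92.0°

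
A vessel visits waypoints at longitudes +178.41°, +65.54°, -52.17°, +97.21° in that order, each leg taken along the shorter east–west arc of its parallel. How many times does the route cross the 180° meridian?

0

Leg 1: +178.41° → +65.54°, shortest Δλ = -112.87° (west) — does not cross 180°.
Leg 2: +65.54° → -52.17°, shortest Δλ = -117.71° (west) — does not cross 180°.
Leg 3: -52.17° → +97.21°, shortest Δλ = 149.38° (east) — does not cross 180°.
Total crossings: 0.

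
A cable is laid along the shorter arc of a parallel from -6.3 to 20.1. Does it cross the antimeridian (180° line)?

No

Signed shortest Δλ = ((20.1 − -6.3 + 180) mod 360) − 180 = 26.4°.
Going east by 26.4° from -6.3° reaches +20.1° without touching 180°.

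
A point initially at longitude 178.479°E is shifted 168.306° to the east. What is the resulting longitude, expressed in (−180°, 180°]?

Start at +178.479°; shift +168.306° → +346.785°.
+346.785° lies outside (−180°, 180°]; subtract 360° → -13.215°.

13.215°W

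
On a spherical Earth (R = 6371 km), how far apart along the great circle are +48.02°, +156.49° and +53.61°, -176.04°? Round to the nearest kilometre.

Δλ = -176.04 − 156.49 = -332.53°; wrapped into (−180°, 180°]: 27.47°.
Δφ = 53.61 − 48.02 = 5.59°.
a = sin²(Δφ/2) + cos φ₁ · cos φ₂ · sin²(Δλ/2) = 0.024748.
c = 2·atan2(√a, √(1−a)) = 0.31594 rad → d = 6371·c ≈ 2012.89 km.

2013 km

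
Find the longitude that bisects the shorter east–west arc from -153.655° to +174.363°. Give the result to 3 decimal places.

-169.646°

Signed shortest Δλ from -153.655° to +174.363° is -31.982°.
Midpoint longitude = -153.655° + (-31.982°)/2 = -153.655° − 15.991° = -169.646°.
(The naïve average (-153.655 + +174.363)/2 = 10.354° is on the wrong side of the globe.)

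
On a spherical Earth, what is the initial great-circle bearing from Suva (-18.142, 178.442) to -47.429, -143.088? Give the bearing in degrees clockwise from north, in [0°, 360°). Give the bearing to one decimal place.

Δλ = -143.088 − 178.442 = -321.530°; wrapped into (−180°, 180°]: 38.470°.
θ = atan2( sin Δλ · cos φ₂ , cos φ₁ · sin φ₂ − sin φ₁ · cos φ₂ · cos Δλ )
  = atan2(0.42086, -0.53491) = 141.805° → normalised to [0°, 360°): 141.805°.

141.8°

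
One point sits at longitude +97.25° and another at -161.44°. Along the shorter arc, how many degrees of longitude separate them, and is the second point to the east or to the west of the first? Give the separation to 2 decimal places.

Raw difference: -161.44 − 97.25 = -258.69°.
Normalise into (−180°, 180°]: -258.69° + 360° = 101.31°.
Positive ⇒ the second point lies to the east; separation 101.31°.

101.31° east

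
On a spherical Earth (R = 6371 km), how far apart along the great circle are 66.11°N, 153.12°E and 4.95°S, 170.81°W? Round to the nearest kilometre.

Δλ = -170.81 − 153.12 = -323.93°; wrapped into (−180°, 180°]: 36.07°.
Δφ = -4.95 − 66.11 = -71.06°.
a = sin²(Δφ/2) + cos φ₁ · cos φ₂ · sin²(Δλ/2) = 0.376384.
c = 2·atan2(√a, √(1−a)) = 1.32097 rad → d = 6371·c ≈ 8415.93 km.

8416 km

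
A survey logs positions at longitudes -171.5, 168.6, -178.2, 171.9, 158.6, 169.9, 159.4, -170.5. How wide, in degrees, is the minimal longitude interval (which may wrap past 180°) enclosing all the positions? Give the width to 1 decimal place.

Sort the longitudes: -178.2°, -171.5°, -170.5°, +158.6°, +159.4°, +168.6°, +169.9°, +171.9°.
Eastward gaps between consecutive values (wrapping around): 6.7°, 1.0°, 329.1°, 0.8°, 9.2°, 1.3°, 2.0°, 9.9°.
Largest gap = 329.1° ⇒ minimal covering band is its complement: 360° − 329.1° = 30.9°.
Band runs from +158.6° eastward to -170.5°, crossing the antimeridian.

30.9°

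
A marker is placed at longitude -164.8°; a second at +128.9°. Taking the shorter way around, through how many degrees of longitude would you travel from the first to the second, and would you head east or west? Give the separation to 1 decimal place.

66.3° west

Raw difference: 128.9 − -164.8 = 293.7°.
Normalise into (−180°, 180°]: 293.7° − 360° = -66.3°.
Negative ⇒ the second point lies to the west; separation 66.3°.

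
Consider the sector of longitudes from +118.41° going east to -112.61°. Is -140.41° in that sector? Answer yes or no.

Yes

Band width going east from +118.41° to -112.61°: ((-112.61 − 118.41) mod 360) = 128.98°.
Offset of -140.41° east of the west edge: ((-140.41 − 118.41) mod 360) = 101.18°.
101.18° ≤ 128.98° ⇒ inside.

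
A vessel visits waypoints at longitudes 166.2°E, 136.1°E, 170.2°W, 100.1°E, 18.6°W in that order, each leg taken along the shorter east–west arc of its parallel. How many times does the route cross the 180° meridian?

Leg 1: +166.2° → +136.1°, shortest Δλ = -30.1° (west) — does not cross 180°.
Leg 2: +136.1° → -170.2°, shortest Δλ = 53.7° (east) — crosses 180°.
Leg 3: -170.2° → +100.1°, shortest Δλ = -89.7° (west) — crosses 180°.
Leg 4: +100.1° → -18.6°, shortest Δλ = -118.7° (west) — does not cross 180°.
Total crossings: 2.

2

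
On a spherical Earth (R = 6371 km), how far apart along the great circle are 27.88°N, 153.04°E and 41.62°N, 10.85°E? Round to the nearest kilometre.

Δλ = 10.85 − 153.04 = -142.19°.
Δφ = 41.62 − 27.88 = 13.74°.
a = sin²(Δφ/2) + cos φ₁ · cos φ₂ · sin²(Δλ/2) = 0.605736.
c = 2·atan2(√a, √(1−a)) = 1.78388 rad → d = 6371·c ≈ 11365.08 km.

11365 km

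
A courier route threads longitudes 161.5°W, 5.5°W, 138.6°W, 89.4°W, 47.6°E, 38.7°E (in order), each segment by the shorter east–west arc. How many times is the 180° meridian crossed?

0

Leg 1: -161.5° → -5.5°, shortest Δλ = 156.0° (east) — does not cross 180°.
Leg 2: -5.5° → -138.6°, shortest Δλ = -133.1° (west) — does not cross 180°.
Leg 3: -138.6° → -89.4°, shortest Δλ = 49.2° (east) — does not cross 180°.
Leg 4: -89.4° → +47.6°, shortest Δλ = 137.0° (east) — does not cross 180°.
Leg 5: +47.6° → +38.7°, shortest Δλ = -8.9° (west) — does not cross 180°.
Total crossings: 0.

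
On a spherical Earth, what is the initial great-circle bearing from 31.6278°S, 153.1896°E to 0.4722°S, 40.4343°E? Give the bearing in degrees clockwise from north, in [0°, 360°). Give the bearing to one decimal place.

257.2°

Δλ = 40.4343 − 153.1896 = -112.7553°.
θ = atan2( sin Δλ · cos φ₂ , cos φ₁ · sin φ₂ − sin φ₁ · cos φ₂ · cos Δλ )
  = atan2(-0.92213, -0.20985) = -102.820° → normalised to [0°, 360°): 257.180°.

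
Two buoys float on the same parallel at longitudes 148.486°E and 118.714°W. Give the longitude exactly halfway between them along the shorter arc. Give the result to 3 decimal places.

Signed shortest Δλ from +148.486° to -118.714° is +92.800°.
Midpoint longitude = +148.486° + (+92.800°)/2 = +148.486° + 46.400° = +194.886°.
Normalise into (−180°, 180°]: -165.114°.
(The naïve average (+148.486 + -118.714)/2 = 14.886° is on the wrong side of the globe.)

165.114°W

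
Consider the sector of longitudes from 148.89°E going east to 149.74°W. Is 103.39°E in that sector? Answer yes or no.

Band width going east from +148.89° to -149.74°: ((-149.74 − 148.89) mod 360) = 61.37°.
Offset of +103.39° east of the west edge: ((103.39 − 148.89) mod 360) = 314.50°.
314.50° > 61.37° ⇒ outside.

No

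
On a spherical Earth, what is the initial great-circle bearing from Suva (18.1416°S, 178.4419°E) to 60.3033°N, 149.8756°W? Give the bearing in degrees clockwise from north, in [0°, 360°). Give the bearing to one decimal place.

Δλ = -149.8756 − 178.4419 = -328.3175°; wrapped into (−180°, 180°]: 31.6825°.
θ = atan2( sin Δλ · cos φ₂ , cos φ₁ · sin φ₂ − sin φ₁ · cos φ₂ · cos Δλ )
  = atan2(0.26019, 0.95674) = 15.214° → normalised to [0°, 360°): 15.214°.

15.2°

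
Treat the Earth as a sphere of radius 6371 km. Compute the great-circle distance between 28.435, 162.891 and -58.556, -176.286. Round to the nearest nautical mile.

Δλ = -176.286 − 162.891 = -339.177°; wrapped into (−180°, 180°]: 20.823°.
Δφ = -58.556 − 28.435 = -86.991°.
a = sin²(Δφ/2) + cos φ₁ · cos φ₂ · sin²(Δλ/2) = 0.488735.
c = 2·atan2(√a, √(1−a)) = 1.54826 rad → d = 6371·c ≈ 9863.99 km ≈ 5326.13 nmi.

5326 nmi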